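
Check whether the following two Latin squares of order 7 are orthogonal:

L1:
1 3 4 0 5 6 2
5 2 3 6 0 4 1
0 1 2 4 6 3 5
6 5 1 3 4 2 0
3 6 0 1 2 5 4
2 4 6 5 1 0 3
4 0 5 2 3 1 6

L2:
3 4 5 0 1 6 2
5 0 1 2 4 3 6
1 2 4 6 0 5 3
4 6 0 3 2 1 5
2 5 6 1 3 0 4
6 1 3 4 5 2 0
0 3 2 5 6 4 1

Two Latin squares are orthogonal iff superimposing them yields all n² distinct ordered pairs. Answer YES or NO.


Form the n² = 49 superimposed pairs (L1[i][j], L2[i][j]), row by row (rows and columns indexed from 0):
row 0: (1,3) (3,4) (4,5) (0,0) (5,1) (6,6) (2,2)
row 1: (5,5) (2,0) (3,1) (6,2) (0,4) (4,3) (1,6)
row 2: (0,1) (1,2) (2,4) (4,6) (6,0) (3,5) (5,3)
row 3: (6,4) (5,6) (1,0) (3,3) (4,2) (2,1) (0,5)
row 4: (3,2) (6,5) (0,6) (1,1) (2,3) (5,0) (4,4)
row 5: (2,6) (4,1) (6,3) (5,4) (1,5) (0,2) (3,0)
row 6: (4,0) (0,3) (5,2) (2,5) (3,6) (1,4) (6,1)
Orthogonality requires all 49 pairs distinct.
Check by first coordinate: for each symbol s of L1, list the L2 entries in the n cells where L1 = s; they must all differ.
  L1 = 0: L2 entries (in reading order) 0, 4, 1, 5, 6, 2, 3 — all 7 distinct ✓
  L1 = 1: L2 entries (in reading order) 3, 6, 2, 0, 1, 5, 4 — all 7 distinct ✓
  L1 = 2: L2 entries (in reading order) 2, 0, 4, 1, 3, 6, 5 — all 7 distinct ✓
  L1 = 3: L2 entries (in reading order) 4, 1, 5, 3, 2, 0, 6 — all 7 distinct ✓
  L1 = 4: L2 entries (in reading order) 5, 3, 6, 2, 4, 1, 0 — all 7 distinct ✓
  L1 = 5: L2 entries (in reading order) 1, 5, 3, 6, 0, 4, 2 — all 7 distinct ✓
  L1 = 6: L2 entries (in reading order) 6, 2, 0, 4, 5, 3, 1 — all 7 distinct ✓
Every symbol of L1 meets every symbol of L2 exactly once, so all 49 pairs are distinct (49 of 49).
Conclusion: YES.

YES


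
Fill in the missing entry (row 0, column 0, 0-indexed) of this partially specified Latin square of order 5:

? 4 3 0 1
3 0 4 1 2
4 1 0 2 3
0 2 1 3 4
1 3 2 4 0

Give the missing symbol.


Row 0 contains symbols [0, 1, 3, 4] — missing [2].
Column 0 contains symbols [0, 1, 3, 4] — missing [2].
The missing symbol must appear in both missing sets; intersection = [2].
Therefore the hidden value is 2.

Missing value = 2.


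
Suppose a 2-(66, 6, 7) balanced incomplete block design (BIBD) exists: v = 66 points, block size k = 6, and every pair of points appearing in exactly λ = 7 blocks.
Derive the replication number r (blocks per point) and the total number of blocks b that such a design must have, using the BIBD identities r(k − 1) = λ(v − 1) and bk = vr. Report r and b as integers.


Any 2-(v, k, λ) BIBD satisfies two necessary conditions:
  (i)  Each point sits in r blocks, and counting incidences through any fixed point gives r(k − 1) = λ(v − 1), so r = λ(v − 1)/(k − 1).
  (ii) Total incidences bk = vr, so b = vr/k.
Step 1: r = λ(v − 1)/(k − 1) = 7·(66 − 1)/(6 − 1) = 7·65/5 = 455/5 = 91.
Step 2: b = vr/k = 66·91/6 = 6006/6 = 1001.
Check integrality: r = 91 ∈ Z ✓, b = 1001 ∈ Z ✓.
(These identities are necessary conditions: they determine r and b for any design with these parameters, but do not by themselves prove that one exists.)

r = 91, b = 1001.


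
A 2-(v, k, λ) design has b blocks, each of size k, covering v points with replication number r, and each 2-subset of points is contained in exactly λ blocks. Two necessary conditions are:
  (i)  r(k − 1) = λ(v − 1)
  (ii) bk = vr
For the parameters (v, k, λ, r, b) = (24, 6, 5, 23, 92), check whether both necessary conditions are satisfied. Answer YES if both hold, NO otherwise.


Condition (i): r(k − 1) = 23·5 = 115; λ(v − 1) = 5·23 = 115. Match? YES.
Condition (ii): bk = 92·6 = 552; vr = 24·23 = 552. Match? YES.
Both conditions hold? YES.

YES


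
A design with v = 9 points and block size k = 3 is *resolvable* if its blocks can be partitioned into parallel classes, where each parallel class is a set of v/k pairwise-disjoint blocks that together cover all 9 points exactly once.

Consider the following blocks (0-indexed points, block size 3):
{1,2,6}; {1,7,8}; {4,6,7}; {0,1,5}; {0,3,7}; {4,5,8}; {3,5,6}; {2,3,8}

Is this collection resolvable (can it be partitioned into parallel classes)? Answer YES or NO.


v = 9, block size k = 3, number of blocks = 8.
For resolvability, blocks must partition into parallel classes of size v/k = 3.
Total blocks must therefore be a multiple of 3: 8 = 3·2 + 2 ⇒ not divisible ✗.
Resolvable? NO.

NO


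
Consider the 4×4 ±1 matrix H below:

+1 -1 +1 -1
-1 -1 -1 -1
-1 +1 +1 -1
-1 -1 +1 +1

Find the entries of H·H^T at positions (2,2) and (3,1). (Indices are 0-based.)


Row 1 of H: [-1, -1, -1, -1].
Row 2 of H: [-1, 1, 1, -1].
Row 3 of H: [-1, -1, 1, 1].
(H·H^T)[2][2] = Σ_j H[2][j]·H[2][j] = (-1)² + (1)² + (1)² + (-1)² = 1 + 1 + 1 + 1 = 4.
(H·H^T)[3][1] = Σ_j H[3][j]·H[1][j] = (-1)·(-1) + (-1)·(-1) + (1)·(-1) + (1)·(-1) = 1 + 1 + -1 + -1 = 0.
So rows 3 and 1 are orthogonal; the diagonal entry equals n = 4.

(2,2) entry = 4; (3,1) entry = 0.


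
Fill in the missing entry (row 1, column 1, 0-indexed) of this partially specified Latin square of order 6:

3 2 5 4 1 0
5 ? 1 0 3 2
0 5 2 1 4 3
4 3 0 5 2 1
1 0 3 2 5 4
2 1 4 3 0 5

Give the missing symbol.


Row 1 contains symbols [0, 1, 2, 3, 5] — missing [4].
Column 1 contains symbols [0, 1, 2, 3, 5] — missing [4].
The missing symbol must appear in both missing sets; intersection = [4].
Therefore the hidden value is 4.

Missing value = 4.


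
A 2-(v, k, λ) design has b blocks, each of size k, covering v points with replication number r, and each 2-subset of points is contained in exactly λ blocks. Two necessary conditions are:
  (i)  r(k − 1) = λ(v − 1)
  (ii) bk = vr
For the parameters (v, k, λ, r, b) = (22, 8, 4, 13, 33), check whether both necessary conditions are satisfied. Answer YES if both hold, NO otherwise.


Condition (i): r(k − 1) = 13·7 = 91; λ(v − 1) = 4·21 = 84. Match? NO.
Condition (ii): bk = 33·8 = 264; vr = 22·13 = 286. Match? NO.
Both conditions hold? NO.

NO


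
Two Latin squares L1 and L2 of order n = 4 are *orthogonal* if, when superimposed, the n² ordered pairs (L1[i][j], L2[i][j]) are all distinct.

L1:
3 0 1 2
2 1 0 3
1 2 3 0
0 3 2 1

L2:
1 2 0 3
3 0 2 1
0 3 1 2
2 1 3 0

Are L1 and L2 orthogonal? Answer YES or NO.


Form the n² = 16 superimposed pairs (L1[i][j], L2[i][j]), row by row (rows and columns indexed from 0):
row 0: (3,1) (0,2) (1,0) (2,3)
row 1: (2,3) (1,0) (0,2) (3,1)
row 2: (1,0) (2,3) (3,1) (0,2)
row 3: (0,2) (3,1) (2,3) (1,0)
Orthogonality requires all 16 pairs distinct.
But the pair (2,3) repeats: cell (0,3) has L1 = 2, L2 = 3, and cell (1,0) has L1 = 2, L2 = 3.
A repeated pair means some other pair never occurs (only 4 distinct pairs out of 16), so the squares are not orthogonal.
Conclusion: NO.

NO


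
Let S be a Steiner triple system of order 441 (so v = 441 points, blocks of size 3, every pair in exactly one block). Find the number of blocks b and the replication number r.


An STS(v) is a 2-(v, 3, 1) BIBD: block size k = 3, λ = 1.
Replication: r(k − 1) = λ(v − 1) ⇒ r·2 = 441 − 1 = 440 ⇒ r = 220.
Block count: b = v(v − 1)/6 = 441·440/6 = 194040/6 = 32340.
(Check via bk = vr: 32340·3 = 97020 = 441·220 = 97020 ✓.)

r = 220, b = 32340.


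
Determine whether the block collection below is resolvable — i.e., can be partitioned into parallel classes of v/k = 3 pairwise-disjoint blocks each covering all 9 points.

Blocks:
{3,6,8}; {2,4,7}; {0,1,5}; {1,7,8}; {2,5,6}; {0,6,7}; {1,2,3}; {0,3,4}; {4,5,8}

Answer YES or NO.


v = 9, block size k = 3, number of blocks = 9.
For resolvability, blocks must partition into parallel classes of size v/k = 3.
Total blocks must therefore be a multiple of 3: 9 = 3·3 + 0 ⇒ divisible ✓.
Greedy packing gives 3 candidate class(es). Each should be a full parallel class (size 3, covers all 9 points).
  Class 1 (3 blocks): {3,6,8}; {2,4,7}; {0,1,5}. Points covered: [0, 1, 2, 3, 4, 5, 6, 7, 8].
  Class 2 (3 blocks): {1,7,8}; {2,5,6}; {0,3,4}. Points covered: [0, 1, 2, 3, 4, 5, 6, 7, 8].
  Class 3 (3 blocks): {0,6,7}; {1,2,3}; {4,5,8}. Points covered: [0, 1, 2, 3, 4, 5, 6, 7, 8].
All classes full (size 3)? YES. All classes cover every point? YES.
Resolvable? YES.

YES


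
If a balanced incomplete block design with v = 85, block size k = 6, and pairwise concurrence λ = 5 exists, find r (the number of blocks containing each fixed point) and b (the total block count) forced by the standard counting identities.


Any 2-(v, k, λ) BIBD satisfies two necessary conditions:
  (i)  Each point sits in r blocks, and counting incidences through any fixed point gives r(k − 1) = λ(v − 1), so r = λ(v − 1)/(k − 1).
  (ii) Total incidences bk = vr, so b = vr/k.
Step 1: r = λ(v − 1)/(k − 1) = 5·(85 − 1)/(6 − 1) = 5·84/5 = 420/5 = 84.
Step 2: b = vr/k = 85·84/6 = 7140/6 = 1190.
Check integrality: r = 84 ∈ Z ✓, b = 1190 ∈ Z ✓.
(These identities are necessary conditions: they determine r and b for any design with these parameters, but do not by themselves prove that one exists.)

r = 84, b = 1190.


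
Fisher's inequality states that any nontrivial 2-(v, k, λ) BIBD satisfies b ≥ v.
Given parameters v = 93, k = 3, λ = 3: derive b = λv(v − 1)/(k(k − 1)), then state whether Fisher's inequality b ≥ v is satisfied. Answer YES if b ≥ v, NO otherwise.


r = λ(v − 1)/(k − 1) = 3·92/2 = 138.
b = vr/k = 93·138/3 = 4278.
Fisher's inequality: b ≥ v ⇔ 4278 ≥ 93? YES.

YES


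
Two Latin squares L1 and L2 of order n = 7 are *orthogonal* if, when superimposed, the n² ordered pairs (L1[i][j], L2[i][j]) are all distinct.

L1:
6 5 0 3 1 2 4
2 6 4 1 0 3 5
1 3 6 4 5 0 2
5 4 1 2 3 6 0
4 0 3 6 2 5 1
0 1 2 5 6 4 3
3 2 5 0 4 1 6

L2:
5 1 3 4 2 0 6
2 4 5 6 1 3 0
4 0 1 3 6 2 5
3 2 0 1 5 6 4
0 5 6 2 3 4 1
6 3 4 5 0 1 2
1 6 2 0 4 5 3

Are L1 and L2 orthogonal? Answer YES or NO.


Form the n² = 49 superimposed pairs (L1[i][j], L2[i][j]), row by row (rows and columns indexed from 0):
row 0: (6,5) (5,1) (0,3) (3,4) (1,2) (2,0) (4,6)
row 1: (2,2) (6,4) (4,5) (1,6) (0,1) (3,3) (5,0)
row 2: (1,4) (3,0) (6,1) (4,3) (5,6) (0,2) (2,5)
row 3: (5,3) (4,2) (1,0) (2,1) (3,5) (6,6) (0,4)
row 4: (4,0) (0,5) (3,6) (6,2) (2,3) (5,4) (1,1)
row 5: (0,6) (1,3) (2,4) (5,5) (6,0) (4,1) (3,2)
row 6: (3,1) (2,6) (5,2) (0,0) (4,4) (1,5) (6,3)
Orthogonality requires all 49 pairs distinct.
Check by first coordinate: for each symbol s of L1, list the L2 entries in the n cells where L1 = s; they must all differ.
  L1 = 0: L2 entries (in reading order) 3, 1, 2, 4, 5, 6, 0 — all 7 distinct ✓
  L1 = 1: L2 entries (in reading order) 2, 6, 4, 0, 1, 3, 5 — all 7 distinct ✓
  L1 = 2: L2 entries (in reading order) 0, 2, 5, 1, 3, 4, 6 — all 7 distinct ✓
  L1 = 3: L2 entries (in reading order) 4, 3, 0, 5, 6, 2, 1 — all 7 distinct ✓
  L1 = 4: L2 entries (in reading order) 6, 5, 3, 2, 0, 1, 4 — all 7 distinct ✓
  L1 = 5: L2 entries (in reading order) 1, 0, 6, 3, 4, 5, 2 — all 7 distinct ✓
  L1 = 6: L2 entries (in reading order) 5, 4, 1, 6, 2, 0, 3 — all 7 distinct ✓
Every symbol of L1 meets every symbol of L2 exactly once, so all 49 pairs are distinct (49 of 49).
Conclusion: YES.

YES


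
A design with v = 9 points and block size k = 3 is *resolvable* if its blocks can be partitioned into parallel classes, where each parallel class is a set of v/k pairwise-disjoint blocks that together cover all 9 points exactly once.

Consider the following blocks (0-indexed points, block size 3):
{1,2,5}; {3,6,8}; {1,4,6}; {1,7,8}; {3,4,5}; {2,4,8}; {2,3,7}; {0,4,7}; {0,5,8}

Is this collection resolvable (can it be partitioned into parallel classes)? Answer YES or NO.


v = 9, block size k = 3, number of blocks = 9.
For resolvability, blocks must partition into parallel classes of size v/k = 3.
Total blocks must therefore be a multiple of 3: 9 = 3·3 + 0 ⇒ divisible ✓.
Consider block {1,7,8}. The only other block(s) in the collection disjoint from it are {3,4,5} — just 1 block(s). Any parallel class containing {1,7,8} would need 2 other blocks each disjoint from it, so no parallel class of size 3 can contain {1,7,8}.
Since every block must belong to some parallel class in a resolution, the collection cannot be partitioned into parallel classes.
Resolvable? NO.

NO


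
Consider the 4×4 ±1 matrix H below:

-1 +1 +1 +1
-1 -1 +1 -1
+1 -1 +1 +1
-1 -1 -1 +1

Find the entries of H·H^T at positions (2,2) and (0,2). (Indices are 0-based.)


Row 0 of H: [-1, 1, 1, 1].
Row 2 of H: [1, -1, 1, 1].
(H·H^T)[2][2] = Σ_j H[2][j]·H[2][j] = (1)² + (-1)² + (1)² + (1)² = 1 + 1 + 1 + 1 = 4.
(H·H^T)[0][2] = Σ_j H[0][j]·H[2][j] = (-1)·(1) + (1)·(-1) + (1)·(1) + (1)·(1) = -1 + -1 + 1 + 1 = 0.
So rows 0 and 2 are orthogonal; the diagonal entry equals n = 4.

(2,2) entry = 4; (0,2) entry = 0.


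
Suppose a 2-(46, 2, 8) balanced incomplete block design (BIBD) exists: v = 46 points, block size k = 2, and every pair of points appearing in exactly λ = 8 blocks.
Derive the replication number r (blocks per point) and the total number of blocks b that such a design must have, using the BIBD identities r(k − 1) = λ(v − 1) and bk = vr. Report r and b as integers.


Any 2-(v, k, λ) BIBD satisfies two necessary conditions:
  (i)  Each point sits in r blocks, and counting incidences through any fixed point gives r(k − 1) = λ(v − 1), so r = λ(v − 1)/(k − 1).
  (ii) Total incidences bk = vr, so b = vr/k.
Step 1: r = λ(v − 1)/(k − 1) = 8·(46 − 1)/(2 − 1) = 8·45/1 = 360/1 = 360.
Step 2: b = vr/k = 46·360/2 = 16560/2 = 8280.
Check integrality: r = 360 ∈ Z ✓, b = 8280 ∈ Z ✓.
(These identities are necessary conditions: they determine r and b for any design with these parameters, but do not by themselves prove that one exists.)

r = 360, b = 8280.


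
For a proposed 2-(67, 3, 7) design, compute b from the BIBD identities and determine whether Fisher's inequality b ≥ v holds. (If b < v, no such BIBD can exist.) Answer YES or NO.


b = λv(v − 1)/(k(k − 1)) = 7·67·66/(3·2) = 30954/6 = 5159.
Compare with v = 67: b ≥ v, so Fisher's inequality holds.

YES


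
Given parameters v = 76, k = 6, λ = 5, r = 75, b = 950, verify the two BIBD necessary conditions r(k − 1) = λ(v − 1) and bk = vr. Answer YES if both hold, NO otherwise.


Condition (i): r(k − 1) = 75·5 = 375; λ(v − 1) = 5·75 = 375. Match? YES.
Condition (ii): bk = 950·6 = 5700; vr = 76·75 = 5700. Match? YES.
Both conditions hold? YES.

YES


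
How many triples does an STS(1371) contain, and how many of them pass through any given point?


An STS(v) is a 2-(v, 3, 1) BIBD: block size k = 3, λ = 1.
Replication: r(k − 1) = λ(v − 1) ⇒ r·2 = 1371 − 1 = 1370 ⇒ r = 685.
Block count: b = v(v − 1)/6 = 1371·1370/6 = 1878270/6 = 313045.

r = 685, b = 313045.


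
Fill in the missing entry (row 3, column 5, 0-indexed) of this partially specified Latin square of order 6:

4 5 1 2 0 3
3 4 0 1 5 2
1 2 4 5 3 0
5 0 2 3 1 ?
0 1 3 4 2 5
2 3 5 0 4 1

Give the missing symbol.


Row 3 contains symbols [0, 1, 2, 3, 5] — missing [4].
Column 5 contains symbols [0, 1, 2, 3, 5] — missing [4].
The missing symbol must appear in both missing sets; intersection = [4].
Therefore the hidden value is 4.

Missing value = 4.


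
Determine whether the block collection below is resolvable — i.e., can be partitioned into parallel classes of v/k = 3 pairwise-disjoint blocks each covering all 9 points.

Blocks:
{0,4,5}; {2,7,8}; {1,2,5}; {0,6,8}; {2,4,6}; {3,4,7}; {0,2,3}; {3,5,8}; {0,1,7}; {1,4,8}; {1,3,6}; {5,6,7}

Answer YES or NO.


v = 9, block size k = 3, number of blocks = 12.
For resolvability, blocks must partition into parallel classes of size v/k = 3.
Total blocks must therefore be a multiple of 3: 12 = 3·4 + 0 ⇒ divisible ✓.
Greedy packing gives 4 candidate class(es). Each should be a full parallel class (size 3, covers all 9 points).
  Class 1 (3 blocks): {0,4,5}; {2,7,8}; {1,3,6}. Points covered: [0, 1, 2, 3, 4, 5, 6, 7, 8].
  Class 2 (3 blocks): {1,2,5}; {0,6,8}; {3,4,7}. Points covered: [0, 1, 2, 3, 4, 5, 6, 7, 8].
  Class 3 (3 blocks): {2,4,6}; {3,5,8}; {0,1,7}. Points covered: [0, 1, 2, 3, 4, 5, 6, 7, 8].
  Class 4 (3 blocks): {0,2,3}; {1,4,8}; {5,6,7}. Points covered: [0, 1, 2, 3, 4, 5, 6, 7, 8].
All classes full (size 3)? YES. All classes cover every point? YES.
Resolvable? YES.

YES


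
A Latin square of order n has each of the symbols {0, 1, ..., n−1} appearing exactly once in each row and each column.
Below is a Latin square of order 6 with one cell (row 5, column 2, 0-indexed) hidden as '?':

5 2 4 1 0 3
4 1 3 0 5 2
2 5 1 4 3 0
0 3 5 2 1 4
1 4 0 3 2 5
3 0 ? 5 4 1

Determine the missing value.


Row 5 contains symbols [0, 1, 3, 4, 5] — missing [2].
Column 2 contains symbols [0, 1, 3, 4, 5] — missing [2].
The missing symbol must appear in both missing sets; intersection = [2].
Therefore the hidden value is 2.

Missing value = 2.


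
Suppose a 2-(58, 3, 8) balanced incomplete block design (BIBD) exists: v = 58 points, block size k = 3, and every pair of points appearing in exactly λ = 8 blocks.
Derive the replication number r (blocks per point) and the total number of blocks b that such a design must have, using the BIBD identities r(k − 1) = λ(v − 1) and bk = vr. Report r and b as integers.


Any 2-(v, k, λ) BIBD satisfies two necessary conditions:
  (i)  Each point sits in r blocks, and counting incidences through any fixed point gives r(k − 1) = λ(v − 1), so r = λ(v − 1)/(k − 1).
  (ii) Total incidences bk = vr, so b = vr/k.
Step 1: r = λ(v − 1)/(k − 1) = 8·(58 − 1)/(3 − 1) = 8·57/2 = 456/2 = 228.
Step 2: b = vr/k = 58·228/3 = 13224/3 = 4408.
Check integrality: r = 228 ∈ Z ✓, b = 4408 ∈ Z ✓.
(These identities are necessary conditions: they determine r and b for any design with these parameters, but do not by themselves prove that one exists.)

r = 228, b = 4408.


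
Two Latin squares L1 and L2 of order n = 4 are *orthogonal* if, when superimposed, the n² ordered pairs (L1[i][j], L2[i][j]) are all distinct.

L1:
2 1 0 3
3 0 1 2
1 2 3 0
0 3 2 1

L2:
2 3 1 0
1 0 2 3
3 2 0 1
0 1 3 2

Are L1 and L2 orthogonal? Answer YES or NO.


Form the n² = 16 superimposed pairs (L1[i][j], L2[i][j]), row by row (rows and columns indexed from 0):
row 0: (2,2) (1,3) (0,1) (3,0)
row 1: (3,1) (0,0) (1,2) (2,3)
row 2: (1,3) (2,2) (3,0) (0,1)
row 3: (0,0) (3,1) (2,3) (1,2)
Orthogonality requires all 16 pairs distinct.
But the pair (1,3) repeats: cell (0,1) has L1 = 1, L2 = 3, and cell (2,0) has L1 = 1, L2 = 3.
A repeated pair means some other pair never occurs (only 8 distinct pairs out of 16), so the squares are not orthogonal.
Conclusion: NO.

NO


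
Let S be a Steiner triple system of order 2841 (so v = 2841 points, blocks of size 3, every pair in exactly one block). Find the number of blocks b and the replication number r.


An STS(v) is a 2-(v, 3, 1) BIBD: block size k = 3, λ = 1.
Replication: r(k − 1) = λ(v − 1) ⇒ r·2 = 2841 − 1 = 2840 ⇒ r = 1420.
Block count: b = v(v − 1)/6 = 2841·2840/6 = 8068440/6 = 1344740.
(Check via bk = vr: 1344740·3 = 4034220 = 2841·1420 = 4034220 ✓.)

r = 1420, b = 1344740.


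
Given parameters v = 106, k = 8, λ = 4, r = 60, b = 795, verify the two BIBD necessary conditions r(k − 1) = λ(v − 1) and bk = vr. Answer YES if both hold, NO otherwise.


Condition (i): r(k − 1) = 60·7 = 420; λ(v − 1) = 4·105 = 420. Match? YES.
Condition (ii): bk = 795·8 = 6360; vr = 106·60 = 6360. Match? YES.
Both conditions hold? YES.

YES


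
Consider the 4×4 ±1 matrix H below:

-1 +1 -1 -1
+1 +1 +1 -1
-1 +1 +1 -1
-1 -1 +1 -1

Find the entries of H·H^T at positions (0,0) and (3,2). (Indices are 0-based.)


Row 0 of H: [-1, 1, -1, -1].
Row 2 of H: [-1, 1, 1, -1].
Row 3 of H: [-1, -1, 1, -1].
(H·H^T)[0][0] = Σ_j H[0][j]·H[0][j] = (-1)² + (1)² + (-1)² + (-1)² = 1 + 1 + 1 + 1 = 4.
(H·H^T)[3][2] = Σ_j H[3][j]·H[2][j] = (-1)·(-1) + (-1)·(1) + (1)·(1) + (-1)·(-1) = 1 + -1 + 1 + 1 = 2.
Rows 3 and 2 are not orthogonal (dot product = 2 ≠ 0), so H is not a Hadamard matrix.

(0,0) entry = 4; (3,2) entry = 2.


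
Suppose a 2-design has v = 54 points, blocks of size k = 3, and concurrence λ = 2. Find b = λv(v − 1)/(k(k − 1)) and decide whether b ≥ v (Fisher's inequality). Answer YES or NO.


r = λ(v − 1)/(k − 1) = 2·53/2 = 53.
b = vr/k = 54·53/3 = 954.
Fisher's inequality: b ≥ v ⇔ 954 ≥ 54? YES.

YES


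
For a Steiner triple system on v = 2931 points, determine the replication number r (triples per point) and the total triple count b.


An STS(v) is a 2-(v, 3, 1) BIBD: block size k = 3, λ = 1.
Replication: r(k − 1) = λ(v − 1) ⇒ r·2 = 2931 − 1 = 2930 ⇒ r = 1465.
Block count: b = v(v − 1)/6 = 2931·2930/6 = 8587830/6 = 1431305.
(Check via bk = vr: 1431305·3 = 4293915 = 2931·1465 = 4293915 ✓.)

r = 1465, b = 1431305.


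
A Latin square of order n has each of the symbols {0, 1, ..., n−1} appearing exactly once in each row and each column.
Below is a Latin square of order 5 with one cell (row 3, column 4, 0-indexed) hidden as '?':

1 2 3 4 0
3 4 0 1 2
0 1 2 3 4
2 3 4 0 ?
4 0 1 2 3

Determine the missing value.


Row 3 contains symbols [0, 2, 3, 4] — missing [1].
Column 4 contains symbols [0, 2, 3, 4] — missing [1].
The missing symbol must appear in both missing sets; intersection = [1].
Therefore the hidden value is 1.

Missing value = 1.


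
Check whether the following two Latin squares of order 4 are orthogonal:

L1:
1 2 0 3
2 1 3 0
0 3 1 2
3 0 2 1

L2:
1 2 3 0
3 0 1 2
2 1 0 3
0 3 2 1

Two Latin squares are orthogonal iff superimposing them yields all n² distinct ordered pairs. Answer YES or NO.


Form the n² = 16 superimposed pairs (L1[i][j], L2[i][j]), row by row (rows and columns indexed from 0):
row 0: (1,1) (2,2) (0,3) (3,0)
row 1: (2,3) (1,0) (3,1) (0,2)
row 2: (0,2) (3,1) (1,0) (2,3)
row 3: (3,0) (0,3) (2,2) (1,1)
Orthogonality requires all 16 pairs distinct.
But the pair (0,2) repeats: cell (1,3) has L1 = 0, L2 = 2, and cell (2,0) has L1 = 0, L2 = 2.
A repeated pair means some other pair never occurs (only 8 distinct pairs out of 16), so the squares are not orthogonal.
Conclusion: NO.

NO


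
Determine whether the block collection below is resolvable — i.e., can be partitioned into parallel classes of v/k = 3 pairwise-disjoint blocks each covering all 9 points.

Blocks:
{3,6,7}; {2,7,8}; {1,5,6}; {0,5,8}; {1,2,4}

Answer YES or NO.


v = 9, block size k = 3, number of blocks = 5.
For resolvability, blocks must partition into parallel classes of size v/k = 3.
Total blocks must therefore be a multiple of 3: 5 = 3·1 + 2 ⇒ not divisible ✗.
Resolvable? NO.

NO


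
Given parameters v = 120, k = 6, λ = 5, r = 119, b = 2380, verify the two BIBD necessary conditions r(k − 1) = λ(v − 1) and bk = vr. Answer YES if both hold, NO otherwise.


Condition (i): r(k − 1) = 119·5 = 595; λ(v − 1) = 5·119 = 595. Match? YES.
Condition (ii): bk = 2380·6 = 14280; vr = 120·119 = 14280. Match? YES.
Both conditions hold? YES.

YES


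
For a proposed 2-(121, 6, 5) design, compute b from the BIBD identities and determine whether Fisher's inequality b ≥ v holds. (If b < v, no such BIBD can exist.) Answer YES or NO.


r = λ(v − 1)/(k − 1) = 5·120/5 = 120.
b = vr/k = 121·120/6 = 2420.
Fisher's inequality: b ≥ v ⇔ 2420 ≥ 121? YES.

YES


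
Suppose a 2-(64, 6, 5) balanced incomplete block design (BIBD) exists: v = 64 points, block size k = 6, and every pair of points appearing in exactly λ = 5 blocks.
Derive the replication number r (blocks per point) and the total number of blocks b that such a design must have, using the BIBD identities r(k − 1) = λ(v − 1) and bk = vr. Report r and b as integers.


Any 2-(v, k, λ) BIBD satisfies two necessary conditions:
  (i)  Each point sits in r blocks, and counting incidences through any fixed point gives r(k − 1) = λ(v − 1), so r = λ(v − 1)/(k − 1).
  (ii) Total incidences bk = vr, so b = vr/k.
Step 1: r = λ(v − 1)/(k − 1) = 5·(64 − 1)/(6 − 1) = 5·63/5 = 315/5 = 63.
Step 2: b = vr/k = 64·63/6 = 4032/6 = 672.
Check integrality: r = 63 ∈ Z ✓, b = 672 ∈ Z ✓.
(These identities are necessary conditions: they determine r and b for any design with these parameters, but do not by themselves prove that one exists.)

r = 63, b = 672.


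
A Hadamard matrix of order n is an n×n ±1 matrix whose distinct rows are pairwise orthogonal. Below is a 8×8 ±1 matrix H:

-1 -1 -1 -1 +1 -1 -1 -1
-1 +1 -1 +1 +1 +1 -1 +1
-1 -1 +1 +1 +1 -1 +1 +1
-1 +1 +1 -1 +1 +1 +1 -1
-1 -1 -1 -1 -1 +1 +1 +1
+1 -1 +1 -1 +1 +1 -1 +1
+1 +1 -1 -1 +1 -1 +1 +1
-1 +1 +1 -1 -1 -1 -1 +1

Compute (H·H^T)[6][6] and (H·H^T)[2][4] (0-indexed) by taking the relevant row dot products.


Row 2 of H: [-1, -1, 1, 1, 1, -1, 1, 1].
Row 4 of H: [-1, -1, -1, -1, -1, 1, 1, 1].
Row 6 of H: [1, 1, -1, -1, 1, -1, 1, 1].
(H·H^T)[6][6] = Σ_j H[6][j]·H[6][j] = (1)² + (1)² + (-1)² + (-1)² + (1)² + (-1)² + (1)² + (1)² = 1 + 1 + 1 + 1 + 1 + 1 + 1 + 1 = 8.
(H·H^T)[2][4] = Σ_j H[2][j]·H[4][j] = (-1)·(-1) + (-1)·(-1) + (1)·(-1) + (1)·(-1) + (1)·(-1) + (-1)·(1) + (1)·(1) + (1)·(1) = 1 + 1 + -1 + -1 + -1 + -1 + 1 + 1 = 0.
So rows 2 and 4 are orthogonal; the diagonal entry equals n = 8.

(6,6) entry = 8; (2,4) entry = 0.


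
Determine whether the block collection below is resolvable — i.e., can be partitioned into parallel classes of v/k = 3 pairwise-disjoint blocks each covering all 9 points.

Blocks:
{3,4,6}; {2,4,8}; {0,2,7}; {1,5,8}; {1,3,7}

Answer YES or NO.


v = 9, block size k = 3, number of blocks = 5.
For resolvability, blocks must partition into parallel classes of size v/k = 3.
Total blocks must therefore be a multiple of 3: 5 = 3·1 + 2 ⇒ not divisible ✗.
Resolvable? NO.

NO


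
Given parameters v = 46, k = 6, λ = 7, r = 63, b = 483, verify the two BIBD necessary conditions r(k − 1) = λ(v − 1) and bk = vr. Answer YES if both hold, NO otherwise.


Condition (i): r(k − 1) = 63·5 = 315; λ(v − 1) = 7·45 = 315. Match? YES.
Condition (ii): bk = 483·6 = 2898; vr = 46·63 = 2898. Match? YES.
Both conditions hold? YES.

YES


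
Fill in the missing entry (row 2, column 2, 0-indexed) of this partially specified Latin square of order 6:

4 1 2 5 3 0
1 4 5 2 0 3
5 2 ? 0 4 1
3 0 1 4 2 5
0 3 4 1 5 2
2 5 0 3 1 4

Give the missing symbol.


Row 2 contains symbols [0, 1, 2, 4, 5] — missing [3].
Column 2 contains symbols [0, 1, 2, 4, 5] — missing [3].
The missing symbol must appear in both missing sets; intersection = [3].
Therefore the hidden value is 3.

Missing value = 3.


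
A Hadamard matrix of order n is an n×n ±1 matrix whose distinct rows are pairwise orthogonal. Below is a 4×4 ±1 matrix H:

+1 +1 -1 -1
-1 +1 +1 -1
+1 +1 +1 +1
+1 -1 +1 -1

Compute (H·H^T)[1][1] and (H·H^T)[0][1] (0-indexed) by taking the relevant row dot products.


Row 0 of H: [1, 1, -1, -1].
Row 1 of H: [-1, 1, 1, -1].
(H·H^T)[1][1] = Σ_j H[1][j]·H[1][j] = (-1)² + (1)² + (1)² + (-1)² = 1 + 1 + 1 + 1 = 4.
(H·H^T)[0][1] = Σ_j H[0][j]·H[1][j] = (1)·(-1) + (1)·(1) + (-1)·(1) + (-1)·(-1) = -1 + 1 + -1 + 1 = 0.
So rows 0 and 1 are orthogonal; the diagonal entry equals n = 4.

(1,1) entry = 4; (0,1) entry = 0.


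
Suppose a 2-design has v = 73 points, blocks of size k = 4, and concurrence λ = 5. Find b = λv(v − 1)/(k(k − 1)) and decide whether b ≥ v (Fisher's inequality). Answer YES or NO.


b = λv(v − 1)/(k(k − 1)) = 5·73·72/(4·3) = 26280/12 = 2190.
Compare with v = 73: b ≥ v, so Fisher's inequality holds.

YES


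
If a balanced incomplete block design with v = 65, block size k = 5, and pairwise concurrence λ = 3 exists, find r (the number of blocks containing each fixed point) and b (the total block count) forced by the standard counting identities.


Any 2-(v, k, λ) BIBD satisfies two necessary conditions:
  (i)  Each point sits in r blocks, and counting incidences through any fixed point gives r(k − 1) = λ(v − 1), so r = λ(v − 1)/(k − 1).
  (ii) Total incidences bk = vr, so b = vr/k.
Step 1: r = λ(v − 1)/(k − 1) = 3·(65 − 1)/(5 − 1) = 3·64/4 = 192/4 = 48.
Step 2: b = vr/k = 65·48/5 = 3120/5 = 624.
Check integrality: r = 48 ∈ Z ✓, b = 624 ∈ Z ✓.
(These identities are necessary conditions: they determine r and b for any design with these parameters, but do not by themselves prove that one exists.)

r = 48, b = 624.


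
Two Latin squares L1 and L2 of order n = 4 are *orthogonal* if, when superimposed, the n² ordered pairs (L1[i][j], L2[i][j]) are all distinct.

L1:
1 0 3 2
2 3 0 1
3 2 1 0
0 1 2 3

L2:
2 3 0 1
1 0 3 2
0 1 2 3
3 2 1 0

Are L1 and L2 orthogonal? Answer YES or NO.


Form the n² = 16 superimposed pairs (L1[i][j], L2[i][j]), row by row (rows and columns indexed from 0):
row 0: (1,2) (0,3) (3,0) (2,1)
row 1: (2,1) (3,0) (0,3) (1,2)
row 2: (3,0) (2,1) (1,2) (0,3)
row 3: (0,3) (1,2) (2,1) (3,0)
Orthogonality requires all 16 pairs distinct.
But the pair (2,1) repeats: cell (0,3) has L1 = 2, L2 = 1, and cell (1,0) has L1 = 2, L2 = 1.
A repeated pair means some other pair never occurs (only 4 distinct pairs out of 16), so the squares are not orthogonal.
Conclusion: NO.

NO


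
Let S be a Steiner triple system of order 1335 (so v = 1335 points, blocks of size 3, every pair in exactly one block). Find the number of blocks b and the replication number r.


An STS(v) is a 2-(v, 3, 1) BIBD: block size k = 3, λ = 1.
Replication: r(k − 1) = λ(v − 1) ⇒ r·2 = 1335 − 1 = 1334 ⇒ r = 667.
Block count: bk = vr ⇒ b·3 = 1335·667 = 890445 ⇒ b = 296815.
(Check via b = v(v − 1)/6 = 1335·1334/6 = 1780890/6 = 296815.)

r = 667, b = 296815.


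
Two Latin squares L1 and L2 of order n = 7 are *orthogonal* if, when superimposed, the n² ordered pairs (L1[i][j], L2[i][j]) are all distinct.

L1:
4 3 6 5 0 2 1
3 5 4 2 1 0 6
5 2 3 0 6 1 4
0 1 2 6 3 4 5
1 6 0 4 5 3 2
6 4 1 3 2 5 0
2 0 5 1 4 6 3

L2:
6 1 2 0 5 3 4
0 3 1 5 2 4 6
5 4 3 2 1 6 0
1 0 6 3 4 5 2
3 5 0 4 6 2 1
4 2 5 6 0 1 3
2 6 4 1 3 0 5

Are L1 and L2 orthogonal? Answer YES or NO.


Form the n² = 49 superimposed pairs (L1[i][j], L2[i][j]), row by row (rows and columns indexed from 0):
row 0: (4,6) (3,1) (6,2) (5,0) (0,5) (2,3) (1,4)
row 1: (3,0) (5,3) (4,1) (2,5) (1,2) (0,4) (6,6)
row 2: (5,5) (2,4) (3,3) (0,2) (6,1) (1,6) (4,0)
row 3: (0,1) (1,0) (2,6) (6,3) (3,4) (4,5) (5,2)
row 4: (1,3) (6,5) (0,0) (4,4) (5,6) (3,2) (2,1)
row 5: (6,4) (4,2) (1,5) (3,6) (2,0) (5,1) (0,3)
row 6: (2,2) (0,6) (5,4) (1,1) (4,3) (6,0) (3,5)
Orthogonality requires all 49 pairs distinct.
Check by first coordinate: for each symbol s of L1, list the L2 entries in the n cells where L1 = s; they must all differ.
  L1 = 0: L2 entries (in reading order) 5, 4, 2, 1, 0, 3, 6 — all 7 distinct ✓
  L1 = 1: L2 entries (in reading order) 4, 2, 6, 0, 3, 5, 1 — all 7 distinct ✓
  L1 = 2: L2 entries (in reading order) 3, 5, 4, 6, 1, 0, 2 — all 7 distinct ✓
  L1 = 3: L2 entries (in reading order) 1, 0, 3, 4, 2, 6, 5 — all 7 distinct ✓
  L1 = 4: L2 entries (in reading order) 6, 1, 0, 5, 4, 2, 3 — all 7 distinct ✓
  L1 = 5: L2 entries (in reading order) 0, 3, 5, 2, 6, 1, 4 — all 7 distinct ✓
  L1 = 6: L2 entries (in reading order) 2, 6, 1, 3, 5, 4, 0 — all 7 distinct ✓
Every symbol of L1 meets every symbol of L2 exactly once, so all 49 pairs are distinct (49 of 49).
Conclusion: YES.

YES


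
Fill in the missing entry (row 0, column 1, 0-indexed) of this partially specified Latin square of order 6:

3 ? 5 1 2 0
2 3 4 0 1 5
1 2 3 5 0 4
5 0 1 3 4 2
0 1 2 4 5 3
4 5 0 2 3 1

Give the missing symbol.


Row 0 contains symbols [0, 1, 2, 3, 5] — missing [4].
Column 1 contains symbols [0, 1, 2, 3, 5] — missing [4].
The missing symbol must appear in both missing sets; intersection = [4].
Therefore the hidden value is 4.

Missing value = 4.


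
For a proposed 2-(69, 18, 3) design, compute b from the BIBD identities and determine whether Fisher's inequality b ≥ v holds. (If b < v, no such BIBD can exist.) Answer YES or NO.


r = λ(v − 1)/(k − 1) = 3·68/17 = 12.
b = vr/k = 69·12/18 = 46.
Fisher's inequality: b ≥ v ⇔ 46 ≥ 69? NO.

NO


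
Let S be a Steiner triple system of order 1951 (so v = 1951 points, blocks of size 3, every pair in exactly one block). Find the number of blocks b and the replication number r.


An STS(v) is a 2-(v, 3, 1) BIBD: block size k = 3, λ = 1.
Replication: r(k − 1) = λ(v − 1) ⇒ r·2 = 1951 − 1 = 1950 ⇒ r = 975.
Block count: b = v(v − 1)/6 = 1951·1950/6 = 3804450/6 = 634075.
(Check via bk = vr: 634075·3 = 1902225 = 1951·975 = 1902225 ✓.)

r = 975, b = 634075.


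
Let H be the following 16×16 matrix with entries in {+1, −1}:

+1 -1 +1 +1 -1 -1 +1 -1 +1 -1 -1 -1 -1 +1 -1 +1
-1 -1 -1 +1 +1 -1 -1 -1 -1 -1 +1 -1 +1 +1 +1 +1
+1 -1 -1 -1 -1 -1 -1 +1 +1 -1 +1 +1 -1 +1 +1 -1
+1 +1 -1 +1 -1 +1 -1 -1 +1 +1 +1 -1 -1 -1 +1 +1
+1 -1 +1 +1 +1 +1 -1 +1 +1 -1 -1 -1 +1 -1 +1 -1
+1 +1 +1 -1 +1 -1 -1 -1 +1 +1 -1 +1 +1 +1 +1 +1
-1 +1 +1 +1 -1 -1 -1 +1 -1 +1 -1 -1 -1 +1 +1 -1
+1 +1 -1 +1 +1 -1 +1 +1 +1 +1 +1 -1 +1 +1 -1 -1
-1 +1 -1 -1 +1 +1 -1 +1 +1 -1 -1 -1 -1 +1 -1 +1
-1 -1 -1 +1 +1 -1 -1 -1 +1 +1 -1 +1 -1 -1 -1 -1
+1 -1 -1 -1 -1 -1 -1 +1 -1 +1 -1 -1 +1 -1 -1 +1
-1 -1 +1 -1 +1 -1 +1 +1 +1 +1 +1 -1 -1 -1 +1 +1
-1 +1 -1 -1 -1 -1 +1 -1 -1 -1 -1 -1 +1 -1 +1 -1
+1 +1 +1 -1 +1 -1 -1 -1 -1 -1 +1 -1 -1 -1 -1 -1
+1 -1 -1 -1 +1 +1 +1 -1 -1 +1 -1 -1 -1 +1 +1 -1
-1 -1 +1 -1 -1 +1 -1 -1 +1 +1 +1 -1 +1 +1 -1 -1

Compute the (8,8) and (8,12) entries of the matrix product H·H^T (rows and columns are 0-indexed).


Row 8 of H: [-1, 1, -1, -1, 1, 1, -1, 1, 1, -1, -1, -1, -1, 1, -1, 1].
Row 12 of H: [-1, 1, -1, -1, -1, -1, 1, -1, -1, -1, -1, -1, 1, -1, 1, -1].
(H·H^T)[8][8] = Σ_j H[8][j]·H[8][j] = (-1)² + (1)² + (-1)² + (-1)² + (1)² + (1)² + (-1)² + (1)² + (1)² + (-1)² + (-1)² + (-1)² + (-1)² + (1)² + (-1)² + (1)² = 1 + 1 + 1 + 1 + 1 + 1 + 1 + 1 + 1 + 1 + 1 + 1 + 1 + 1 + 1 + 1 = 16.
(H·H^T)[8][12] = Σ_j H[8][j]·H[12][j] = (-1)·(-1) + (1)·(1) + (-1)·(-1) + (-1)·(-1) + (1)·(-1) + (1)·(-1) + (-1)·(1) + (1)·(-1) + (1)·(-1) + (-1)·(-1) + (-1)·(-1) + (-1)·(-1) + (-1)·(1) + (1)·(-1) + (-1)·(1) + (1)·(-1) = 1 + 1 + 1 + 1 + -1 + -1 + -1 + -1 + -1 + 1 + 1 + 1 + -1 + -1 + -1 + -1 = -2.
Rows 8 and 12 are not orthogonal (dot product = -2 ≠ 0), so H is not a Hadamard matrix.

(8,8) entry = 16; (8,12) entry = -2.


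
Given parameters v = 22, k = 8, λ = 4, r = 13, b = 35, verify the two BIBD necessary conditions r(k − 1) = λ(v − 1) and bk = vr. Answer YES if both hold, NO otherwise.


Condition (i): r(k − 1) = 13·7 = 91; λ(v − 1) = 4·21 = 84. Match? NO.
Condition (ii): bk = 35·8 = 280; vr = 22·13 = 286. Match? NO.
Both conditions hold? NO.

NO


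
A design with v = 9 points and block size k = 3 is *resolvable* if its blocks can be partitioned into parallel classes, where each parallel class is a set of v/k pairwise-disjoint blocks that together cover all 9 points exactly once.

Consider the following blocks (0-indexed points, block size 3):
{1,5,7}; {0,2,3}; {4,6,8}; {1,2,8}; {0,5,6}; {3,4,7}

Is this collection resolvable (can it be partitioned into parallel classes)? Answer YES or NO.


v = 9, block size k = 3, number of blocks = 6.
For resolvability, blocks must partition into parallel classes of size v/k = 3.
Total blocks must therefore be a multiple of 3: 6 = 3·2 + 0 ⇒ divisible ✓.
Greedy packing gives 2 candidate class(es). Each should be a full parallel class (size 3, covers all 9 points).
  Class 1 (3 blocks): {1,5,7}; {0,2,3}; {4,6,8}. Points covered: [0, 1, 2, 3, 4, 5, 6, 7, 8].
  Class 2 (3 blocks): {1,2,8}; {0,5,6}; {3,4,7}. Points covered: [0, 1, 2, 3, 4, 5, 6, 7, 8].
All classes full (size 3)? YES. All classes cover every point? YES.
Resolvable? YES.

YES


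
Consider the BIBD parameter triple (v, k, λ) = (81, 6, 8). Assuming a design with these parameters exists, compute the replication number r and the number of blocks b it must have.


Any 2-(v, k, λ) BIBD satisfies two necessary conditions:
  (i)  Each point sits in r blocks, and counting incidences through any fixed point gives r(k − 1) = λ(v − 1), so r = λ(v − 1)/(k − 1).
  (ii) Total incidences bk = vr, so b = vr/k.
Step 1: r = λ(v − 1)/(k − 1) = 8·(81 − 1)/(6 − 1) = 8·80/5 = 640/5 = 128.
Step 2: b = vr/k = 81·128/6 = 10368/6 = 1728.
Check integrality: r = 128 ∈ Z ✓, b = 1728 ∈ Z ✓.
(These identities are necessary conditions: they determine r and b for any design with these parameters, but do not by themselves prove that one exists.)

r = 128, b = 1728.


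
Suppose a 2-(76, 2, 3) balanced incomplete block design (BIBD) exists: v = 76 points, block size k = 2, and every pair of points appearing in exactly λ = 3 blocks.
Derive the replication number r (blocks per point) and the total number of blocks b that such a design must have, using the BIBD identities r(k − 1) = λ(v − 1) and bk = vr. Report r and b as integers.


Any 2-(v, k, λ) BIBD satisfies two necessary conditions:
  (i)  Each point sits in r blocks, and counting incidences through any fixed point gives r(k − 1) = λ(v − 1), so r = λ(v − 1)/(k − 1).
  (ii) Total incidences bk = vr, so b = vr/k.
Step 1: r = λ(v − 1)/(k − 1) = 3·(76 − 1)/(2 − 1) = 3·75/1 = 225/1 = 225.
Step 2: b = vr/k = 76·225/2 = 17100/2 = 8550.
Check integrality: r = 225 ∈ Z ✓, b = 8550 ∈ Z ✓.
(These identities are necessary conditions: they determine r and b for any design with these parameters, but do not by themselves prove that one exists.)

r = 225, b = 8550.


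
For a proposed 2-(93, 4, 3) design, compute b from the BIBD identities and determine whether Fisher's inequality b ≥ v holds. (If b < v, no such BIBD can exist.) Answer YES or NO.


b = λv(v − 1)/(k(k − 1)) = 3·93·92/(4·3) = 25668/12 = 2139.
Compare with v = 93: b ≥ v, so Fisher's inequality holds.

YES


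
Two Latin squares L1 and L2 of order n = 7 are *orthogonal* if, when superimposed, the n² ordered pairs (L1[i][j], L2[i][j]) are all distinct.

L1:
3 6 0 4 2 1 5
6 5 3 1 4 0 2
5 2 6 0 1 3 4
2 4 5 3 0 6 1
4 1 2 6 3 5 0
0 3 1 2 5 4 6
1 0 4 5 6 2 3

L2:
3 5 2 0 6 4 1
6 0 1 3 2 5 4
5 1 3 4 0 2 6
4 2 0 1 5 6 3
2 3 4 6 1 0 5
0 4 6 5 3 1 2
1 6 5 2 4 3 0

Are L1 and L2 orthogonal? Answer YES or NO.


Form the n² = 49 superimposed pairs (L1[i][j], L2[i][j]), row by row (rows and columns indexed from 0):
row 0: (3,3) (6,5) (0,2) (4,0) (2,6) (1,4) (5,1)
row 1: (6,6) (5,0) (3,1) (1,3) (4,2) (0,5) (2,4)
row 2: (5,5) (2,1) (6,3) (0,4) (1,0) (3,2) (4,6)
row 3: (2,4) (4,2) (5,0) (3,1) (0,5) (6,6) (1,3)
row 4: (4,2) (1,3) (2,4) (6,6) (3,1) (5,0) (0,5)
row 5: (0,0) (3,4) (1,6) (2,5) (5,3) (4,1) (6,2)
row 6: (1,1) (0,6) (4,5) (5,2) (6,4) (2,3) (3,0)
Orthogonality requires all 49 pairs distinct.
But the pair (2,4) repeats: cell (1,6) has L1 = 2, L2 = 4, and cell (3,0) has L1 = 2, L2 = 4.
A repeated pair means some other pair never occurs (only 35 distinct pairs out of 49), so the squares are not orthogonal.
Conclusion: NO.

NO


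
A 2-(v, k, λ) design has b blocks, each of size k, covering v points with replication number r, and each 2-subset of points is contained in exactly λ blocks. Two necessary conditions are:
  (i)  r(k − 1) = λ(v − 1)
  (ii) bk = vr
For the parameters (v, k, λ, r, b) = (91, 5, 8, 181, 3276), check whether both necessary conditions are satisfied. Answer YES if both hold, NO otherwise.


Condition (i): r(k − 1) = 181·4 = 724; λ(v − 1) = 8·90 = 720. Match? NO.
Condition (ii): bk = 3276·5 = 16380; vr = 91·181 = 16471. Match? NO.
Both conditions hold? NO.

NO


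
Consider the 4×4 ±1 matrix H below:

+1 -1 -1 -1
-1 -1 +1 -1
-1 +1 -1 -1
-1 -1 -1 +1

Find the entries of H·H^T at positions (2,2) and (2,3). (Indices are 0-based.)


Row 2 of H: [-1, 1, -1, -1].
Row 3 of H: [-1, -1, -1, 1].
(H·H^T)[2][2] = Σ_j H[2][j]·H[2][j] = (-1)² + (1)² + (-1)² + (-1)² = 1 + 1 + 1 + 1 = 4.
(H·H^T)[2][3] = Σ_j H[2][j]·H[3][j] = (-1)·(-1) + (1)·(-1) + (-1)·(-1) + (-1)·(1) = 1 + -1 + 1 + -1 = 0.
So rows 2 and 3 are orthogonal; the diagonal entry equals n = 4.

(2,2) entry = 4; (2,3) entry = 0.
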